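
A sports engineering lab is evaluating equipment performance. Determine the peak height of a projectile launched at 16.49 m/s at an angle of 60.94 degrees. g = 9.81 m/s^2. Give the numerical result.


H = (v*sin(theta))^2 / (2*g)
vy = v*sin(theta) = 16.49 * sin(60.94 deg) = 14.4141 m/s
H = vy^2 / (2*g) = 207.7663 / (2*9.81)
H = 207.7663 / 19.62 = 10.5895 m

10.5895 m


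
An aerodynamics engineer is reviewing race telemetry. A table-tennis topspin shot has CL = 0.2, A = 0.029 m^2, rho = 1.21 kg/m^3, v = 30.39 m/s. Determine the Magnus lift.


FM = 0.5 * CL * rho * A * v^2
FM = 0.5 * 0.2 * 1.21 * 0.029 * 30.39^2
v^2 = 923.5521
FM = 0.5 * 0.2 * 1.21 * 0.029 * 923.5521 = 3.2407 N

3.2407 N


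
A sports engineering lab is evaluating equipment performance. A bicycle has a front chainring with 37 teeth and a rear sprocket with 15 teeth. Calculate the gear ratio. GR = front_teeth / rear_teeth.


GR = front_teeth / rear_teeth
GR = 37 / 15
GR = 2.4667

2.4667


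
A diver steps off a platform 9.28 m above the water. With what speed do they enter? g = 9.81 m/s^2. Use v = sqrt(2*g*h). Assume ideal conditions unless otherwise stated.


v = sqrt(2 * g * h)
v = sqrt(2 * 9.81 * 9.28)
v = sqrt(182.0736) = 13.4935 m/s

13.4935 m/s


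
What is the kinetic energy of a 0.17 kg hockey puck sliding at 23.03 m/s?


KE = 0.5 * m * v^2
KE = 0.5 * 0.17 * 23.03^2
KE = 0.5 * 0.17 * 530.3809 = 45.0824 J

45.0824 J


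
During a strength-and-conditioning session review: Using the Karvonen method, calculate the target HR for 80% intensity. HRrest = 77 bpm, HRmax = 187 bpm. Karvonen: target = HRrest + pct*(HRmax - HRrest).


Target = HRrest + pct*(HRmax - HRrest)
Heart rate reserve = HRmax - HRrest = 187 - 77 = 110 bpm
Fraction = 80% = 0.8
Target = 77 + 0.8 * 110
Target = 77 + 88 = 165 bpm

165 bpm


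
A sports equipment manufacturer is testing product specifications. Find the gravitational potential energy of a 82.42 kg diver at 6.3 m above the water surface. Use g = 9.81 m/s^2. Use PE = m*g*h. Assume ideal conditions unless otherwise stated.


PE = m * g * h
PE = 82.42 * 9.81 * 6.3
PE = 808.5402 * 6.3 = 5093.8033 J

5093.8033 J


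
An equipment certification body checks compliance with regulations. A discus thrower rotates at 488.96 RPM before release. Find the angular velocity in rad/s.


omega = RPM * 2 * pi / 60
omega = 488.96 * 2 * 3.14159 / 60
omega = 3072.2263 / 60 = 51.2038 rad/s

51.2038 rad/s


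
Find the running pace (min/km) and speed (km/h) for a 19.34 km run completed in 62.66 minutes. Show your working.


Pace = time / distance = 62.66 min / 19.34 km = 3.2399 min/km
Speed = distance / time_in_hours = 19.34 / 1.0443 hr
Speed = 18.519 km/h

3.2399 min/km, 18.519 km/h


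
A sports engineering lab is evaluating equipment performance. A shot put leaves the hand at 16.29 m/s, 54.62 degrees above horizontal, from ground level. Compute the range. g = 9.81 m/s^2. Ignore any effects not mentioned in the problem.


R = v^2 * sin(2*theta) / g
Convert angle to radians: theta = 54.62 deg = 0.9533 rad
sin(2*theta) = sin(1.9066) = 0.9441
R = 16.29^2 * 0.9441 / 9.81
R = 265.3641 * 0.9441 / 9.81 = 25.5395 m

25.5395 m


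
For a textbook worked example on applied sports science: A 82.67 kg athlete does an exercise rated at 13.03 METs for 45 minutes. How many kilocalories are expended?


kcal = MET * mass * time_hr
Convert time: 45 min = 0.75 hr
kcal = 13.03 * 82.67 * 0.75
kcal = 807.8926 kcal

807.8926 kcal


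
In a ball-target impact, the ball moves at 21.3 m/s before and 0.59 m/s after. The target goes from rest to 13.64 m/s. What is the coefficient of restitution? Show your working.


e = (v2_after - v1_after) / (v1_before - v2_before)
Numerator = 13.64 - 0.59 = 13.05
Denominator = 21.3 - 0 = 21.3
e = 13.05 / 21.3 = 0.6127

0.6127


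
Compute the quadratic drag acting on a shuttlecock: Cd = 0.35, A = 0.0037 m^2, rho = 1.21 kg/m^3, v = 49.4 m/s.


Fd = 0.5 * Cd * rho * A * v^2
Fd = 0.5 * 0.35 * 1.21 * 0.0037 * 49.4^2
v^2 = 2440.36
Fd = 0.5 * 0.35 * 1.21 * 0.0037 * 2440.36 = 1.912 N

1.912 N


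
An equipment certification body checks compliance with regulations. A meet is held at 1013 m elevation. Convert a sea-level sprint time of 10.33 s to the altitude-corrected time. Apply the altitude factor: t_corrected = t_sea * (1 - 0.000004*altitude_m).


Correction factor = 1 - 0.000004 * 1013 = 0.995948
t_corrected = t_sea * factor = 10.33 * 0.995948
t_corrected = 10.2881 s

10.2881 s


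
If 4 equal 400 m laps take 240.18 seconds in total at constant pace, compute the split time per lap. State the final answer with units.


Split time = total_time / n_laps = 240.18 / 4
Split time = 60.045 s per lap

60.045 s


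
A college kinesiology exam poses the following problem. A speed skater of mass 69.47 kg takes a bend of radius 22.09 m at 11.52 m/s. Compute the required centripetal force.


Fc = m * v^2 / r
v^2 = 11.52^2 = 132.7104
Fc = 69.47 * 132.7104 / 22.09
Fc = 9219.3915 / 22.09 = 417.3559 N

417.3559 N


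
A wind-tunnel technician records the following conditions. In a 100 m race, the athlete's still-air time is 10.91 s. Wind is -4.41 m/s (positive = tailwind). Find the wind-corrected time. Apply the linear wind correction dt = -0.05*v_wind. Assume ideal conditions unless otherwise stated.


dt = -0.05 * v_wind = -0.05 * -4.41 = 0.2205 s
t_corrected = t_still + dt = 10.91 + (0.2205)
t_corrected = 11.1305 s

11.1305 s


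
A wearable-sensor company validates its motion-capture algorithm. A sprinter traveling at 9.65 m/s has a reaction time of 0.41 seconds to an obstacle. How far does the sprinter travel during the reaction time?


d = v * t
d = 9.65 * 0.41
d = 3.9565 m

3.9565 m


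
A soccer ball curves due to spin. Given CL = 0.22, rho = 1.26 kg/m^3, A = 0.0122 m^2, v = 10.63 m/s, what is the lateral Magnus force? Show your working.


FM = 0.5 * CL * rho * A * v^2
FM = 0.5 * 0.22 * 1.26 * 0.0122 * 10.63^2
v^2 = 112.9969
FM = 0.5 * 0.22 * 1.26 * 0.0122 * 112.9969 = 0.1911 N

0.1911 N


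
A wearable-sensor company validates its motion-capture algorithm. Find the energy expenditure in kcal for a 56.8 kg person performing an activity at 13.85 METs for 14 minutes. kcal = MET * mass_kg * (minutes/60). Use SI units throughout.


kcal = MET * mass * time_hr
Convert time: 14 min = 0.2333 hr
kcal = 13.85 * 56.8 * 0.2333
kcal = 183.5587 kcal

183.5587 kcal


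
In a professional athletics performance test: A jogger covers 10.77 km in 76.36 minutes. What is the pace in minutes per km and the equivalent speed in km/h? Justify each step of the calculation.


Pace = time / distance = 76.36 min / 10.77 km = 7.0901 min/km
Speed = distance / time_in_hours = 10.77 / 1.2727 hr
Speed = 8.4625 km/h

7.0901 min/km, 8.4625 km/h


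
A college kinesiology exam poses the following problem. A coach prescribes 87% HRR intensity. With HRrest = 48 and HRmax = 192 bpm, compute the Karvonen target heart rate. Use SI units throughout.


Target = HRrest + pct*(HRmax - HRrest)
Heart rate reserve = HRmax - HRrest = 192 - 48 = 144 bpm
Fraction = 87% = 0.87
Target = 48 + 0.87 * 144
Target = 48 + 125.28 = 173.28 bpm

173.28 bpm


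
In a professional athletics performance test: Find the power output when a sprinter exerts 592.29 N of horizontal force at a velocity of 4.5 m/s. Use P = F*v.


P = F * v
P = 592.29 * 4.5
P = 2665.305 W

2665.305 W


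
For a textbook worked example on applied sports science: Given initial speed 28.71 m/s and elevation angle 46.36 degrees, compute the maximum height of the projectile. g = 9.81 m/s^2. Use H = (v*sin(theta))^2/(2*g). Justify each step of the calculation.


H = (v*sin(theta))^2 / (2*g)
vy = v*sin(theta) = 28.71 * sin(46.36 deg) = 20.7771 m/s
H = vy^2 / (2*g) = 431.6898 / (2*9.81)
H = 431.6898 / 19.62 = 22.0025 m

22.0025 m


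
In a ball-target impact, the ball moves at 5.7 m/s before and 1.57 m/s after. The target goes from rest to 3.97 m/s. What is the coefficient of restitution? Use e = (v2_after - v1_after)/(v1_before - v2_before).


e = (v2_after - v1_after) / (v1_before - v2_before)
Numerator = 3.97 - 1.57 = 2.4
Denominator = 5.7 - 0 = 5.7
e = 2.4 / 5.7 = 0.4211

0.4211


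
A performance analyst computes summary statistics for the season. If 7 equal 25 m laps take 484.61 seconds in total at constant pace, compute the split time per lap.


Split time = total_time / n_laps = 484.61 / 7
Split time = 69.23 s per lap

69.23 s


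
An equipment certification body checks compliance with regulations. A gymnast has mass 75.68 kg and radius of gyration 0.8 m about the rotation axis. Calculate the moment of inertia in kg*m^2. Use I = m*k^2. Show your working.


I = m * k^2
I = 75.68 * 0.8^2
I = 75.68 * 0.64 = 48.4352 kg*m^2

48.4352 kg*m^2


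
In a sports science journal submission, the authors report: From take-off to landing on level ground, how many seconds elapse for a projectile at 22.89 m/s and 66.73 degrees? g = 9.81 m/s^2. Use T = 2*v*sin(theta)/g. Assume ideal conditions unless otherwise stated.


T = 2*v*sin(theta)/g
sin(theta) = sin(66.73 deg) = 0.9187
T = 2*22.89*0.9187 / 9.81
T = 42.056 / 9.81 = 4.287 s

4.287 s


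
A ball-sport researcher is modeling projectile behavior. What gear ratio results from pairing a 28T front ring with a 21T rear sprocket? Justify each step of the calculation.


GR = front_teeth / rear_teeth
GR = 28 / 21
GR = 1.3333

1.3333


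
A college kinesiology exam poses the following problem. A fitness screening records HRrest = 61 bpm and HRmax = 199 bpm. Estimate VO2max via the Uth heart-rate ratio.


VO2max = 15.3 * HRmax / HRrest
VO2max = 15.3 * 199 / 61
VO2max = 3044.7 / 61 = 49.9131 mL/kg/min

49.9131 mL/kg/min


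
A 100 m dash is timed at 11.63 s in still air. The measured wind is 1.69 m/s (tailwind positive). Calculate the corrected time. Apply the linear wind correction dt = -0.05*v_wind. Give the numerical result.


dt = -0.05 * v_wind = -0.05 * 1.69 = -0.0845 s
t_corrected = t_still + dt = 11.63 + (-0.0845)
t_corrected = 11.5455 s

11.5455 s


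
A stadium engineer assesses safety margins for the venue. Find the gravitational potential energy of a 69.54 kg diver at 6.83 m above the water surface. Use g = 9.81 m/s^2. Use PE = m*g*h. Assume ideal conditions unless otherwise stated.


PE = m * g * h
PE = 69.54 * 9.81 * 6.83
PE = 682.1874 * 6.83 = 4659.3399 J

4659.3399 J


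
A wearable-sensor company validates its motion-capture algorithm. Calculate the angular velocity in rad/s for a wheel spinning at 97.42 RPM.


omega = RPM * 2 * pi / 60
omega = 97.42 * 2 * 3.14159 / 60
omega = 612.1079 / 60 = 10.2018 rad/s

10.2018 rad/s


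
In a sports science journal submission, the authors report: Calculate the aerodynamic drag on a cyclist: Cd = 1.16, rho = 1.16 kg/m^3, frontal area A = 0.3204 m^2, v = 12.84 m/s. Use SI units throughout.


Fd = 0.5 * Cd * rho * A * v^2
Fd = 0.5 * 1.16 * 1.16 * 0.3204 * 12.84^2
v^2 = 164.8656
Fd = 0.5 * 1.16 * 1.16 * 0.3204 * 164.8656 = 35.5393 N

35.5393 N


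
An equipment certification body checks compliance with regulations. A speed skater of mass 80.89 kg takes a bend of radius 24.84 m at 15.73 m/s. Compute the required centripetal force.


Fc = m * v^2 / r
v^2 = 15.73^2 = 247.4329
Fc = 80.89 * 247.4329 / 24.84
Fc = 20014.8473 / 24.84 = 805.7507 N

805.7507 N


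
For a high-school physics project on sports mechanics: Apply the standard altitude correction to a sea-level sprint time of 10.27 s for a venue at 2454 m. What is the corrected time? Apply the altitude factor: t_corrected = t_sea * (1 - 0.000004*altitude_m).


Correction factor = 1 - 0.000004 * 2454 = 0.990184
t_corrected = t_sea * factor = 10.27 * 0.990184
t_corrected = 10.1692 s

10.1692 s


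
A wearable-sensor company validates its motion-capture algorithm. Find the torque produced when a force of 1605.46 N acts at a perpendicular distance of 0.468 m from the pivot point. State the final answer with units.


tau = F * d
tau = 1605.46 * 0.468
tau = 751.3553 N*m

751.3553 N*m


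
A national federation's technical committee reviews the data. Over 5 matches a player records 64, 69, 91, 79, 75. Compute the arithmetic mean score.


Average = sum / n
Sum = 378
Average = 378 / 5 = 75.6

75.6


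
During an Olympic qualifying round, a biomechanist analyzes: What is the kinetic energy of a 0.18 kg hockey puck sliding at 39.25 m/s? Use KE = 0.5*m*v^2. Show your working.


KE = 0.5 * m * v^2
KE = 0.5 * 0.18 * 39.25^2
KE = 0.5 * 0.18 * 1540.5625 = 138.6506 J

138.6506 J


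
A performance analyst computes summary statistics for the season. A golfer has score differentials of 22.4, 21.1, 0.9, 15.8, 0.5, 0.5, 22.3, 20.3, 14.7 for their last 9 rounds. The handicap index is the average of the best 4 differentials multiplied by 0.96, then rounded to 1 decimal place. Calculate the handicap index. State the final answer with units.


All differentials: 22.4, 21.1, 0.9, 15.8, 0.5, 0.5, 22.3, 20.3, 14.7
Sorted: 0.5, 0.5, 0.9, 14.7, 15.8, 20.3, 21.1, 22.3, 22.4
Best 4: 0.5, 0.5, 0.9, 14.7
Average of best = 16.6 / 4 = 4.15
Raw index = 4.15 * 0.96 = 3.984
Handicap index = round(3.984, 1) = 4.0

4.0


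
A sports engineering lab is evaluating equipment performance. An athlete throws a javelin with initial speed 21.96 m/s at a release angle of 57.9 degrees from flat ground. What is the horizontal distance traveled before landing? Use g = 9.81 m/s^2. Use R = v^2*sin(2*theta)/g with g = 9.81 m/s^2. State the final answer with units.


R = v^2 * sin(2*theta) / g
Convert angle to radians: theta = 57.9 deg = 1.0105 rad
sin(2*theta) = sin(2.0211) = 0.9003
R = 21.96^2 * 0.9003 / 9.81
R = 482.2416 * 0.9003 / 9.81 = 44.258 m

44.258 m


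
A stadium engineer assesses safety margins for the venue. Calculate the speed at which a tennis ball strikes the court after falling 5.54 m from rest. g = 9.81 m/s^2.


v = sqrt(2 * g * h)
v = sqrt(2 * 9.81 * 5.54)
v = sqrt(108.6948) = 10.4257 m/s

10.4257 m/s


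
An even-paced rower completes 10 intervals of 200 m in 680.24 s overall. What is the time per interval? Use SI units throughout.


Split time = total_time / n_laps = 680.24 / 10
Split time = 68.024 s per lap

68.024 s


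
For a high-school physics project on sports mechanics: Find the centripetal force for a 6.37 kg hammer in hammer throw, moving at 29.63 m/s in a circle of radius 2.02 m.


Fc = m * v^2 / r
v^2 = 29.63^2 = 877.9369
Fc = 6.37 * 877.9369 / 2.02
Fc = 5592.4581 / 2.02 = 2768.5436 N

2768.5436 N


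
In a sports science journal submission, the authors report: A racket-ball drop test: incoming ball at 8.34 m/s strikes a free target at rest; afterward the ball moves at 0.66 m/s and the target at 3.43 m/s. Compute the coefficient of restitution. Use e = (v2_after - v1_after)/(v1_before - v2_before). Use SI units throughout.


e = (v2_after - v1_after) / (v1_before - v2_before)
Numerator = 3.43 - 0.66 = 2.77
Denominator = 8.34 - 0 = 8.34
e = 2.77 / 8.34 = 0.3321

0.3321


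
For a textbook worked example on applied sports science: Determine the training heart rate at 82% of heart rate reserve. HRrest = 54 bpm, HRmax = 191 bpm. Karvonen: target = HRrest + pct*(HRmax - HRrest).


Target = HRrest + pct*(HRmax - HRrest)
Heart rate reserve = HRmax - HRrest = 191 - 54 = 137 bpm
Fraction = 82% = 0.82
Target = 54 + 0.82 * 137
Target = 54 + 112.34 = 166.34 bpm

166.34 bpm


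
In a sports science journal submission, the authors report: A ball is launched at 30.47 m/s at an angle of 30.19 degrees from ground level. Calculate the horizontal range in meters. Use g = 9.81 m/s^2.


R = v^2 * sin(2*theta) / g
Convert angle to radians: theta = 30.19 deg = 0.5269 rad
sin(2*theta) = sin(1.0538) = 0.8693
R = 30.47^2 * 0.8693 / 9.81
R = 928.4209 * 0.8693 / 9.81 = 82.2729 m

82.2729 m


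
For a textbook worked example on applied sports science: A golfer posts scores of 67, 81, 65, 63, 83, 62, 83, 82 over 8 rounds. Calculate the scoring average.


Average = sum / n
Sum = 586
Average = 586 / 8 = 73.25

73.25


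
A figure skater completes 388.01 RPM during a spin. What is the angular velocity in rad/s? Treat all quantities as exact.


omega = RPM * 2 * pi / 60
omega = 388.01 * 2 * 3.14159 / 60
omega = 2437.9387 / 60 = 40.6323 rad/s

40.6323 rad/s


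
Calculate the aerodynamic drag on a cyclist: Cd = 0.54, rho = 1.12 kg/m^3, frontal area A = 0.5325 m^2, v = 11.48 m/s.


Fd = 0.5 * Cd * rho * A * v^2
Fd = 0.5 * 0.54 * 1.12 * 0.5325 * 11.48^2
v^2 = 131.7904
Fd = 0.5 * 0.54 * 1.12 * 0.5325 * 131.7904 = 21.2219 N

21.2219 N


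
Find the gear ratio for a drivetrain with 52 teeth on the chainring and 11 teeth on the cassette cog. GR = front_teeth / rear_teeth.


GR = front_teeth / rear_teeth
GR = 52 / 11
GR = 4.7273

4.7273


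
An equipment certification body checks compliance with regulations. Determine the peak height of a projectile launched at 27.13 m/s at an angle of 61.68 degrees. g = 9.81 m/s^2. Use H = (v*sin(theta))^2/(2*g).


H = (v*sin(theta))^2 / (2*g)
vy = v*sin(theta) = 27.13 * sin(61.68 deg) = 23.8829 m/s
H = vy^2 / (2*g) = 570.391 / (2*9.81)
H = 570.391 / 19.62 = 29.0719 m

29.0719 m


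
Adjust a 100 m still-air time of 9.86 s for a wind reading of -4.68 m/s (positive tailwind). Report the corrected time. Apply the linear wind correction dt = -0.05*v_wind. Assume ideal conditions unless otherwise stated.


dt = -0.05 * v_wind = -0.05 * -4.68 = 0.234 s
t_corrected = t_still + dt = 9.86 + (0.234)
t_corrected = 10.094 s

10.094 s


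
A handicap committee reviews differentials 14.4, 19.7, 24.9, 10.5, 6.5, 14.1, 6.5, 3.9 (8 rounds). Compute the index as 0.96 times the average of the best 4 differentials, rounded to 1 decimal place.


All differentials: 14.4, 19.7, 24.9, 10.5, 6.5, 14.1, 6.5, 3.9
Sorted: 3.9, 6.5, 6.5, 10.5, 14.1, 14.4, 19.7, 24.9
Best 4: 3.9, 6.5, 6.5, 10.5
Average of best = 27.4 / 4 = 6.85
Raw index = 6.85 * 0.96 = 6.576
Handicap index = round(6.576, 1) = 6.6

6.6


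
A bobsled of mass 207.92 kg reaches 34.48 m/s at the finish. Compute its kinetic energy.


KE = 0.5 * m * v^2
KE = 0.5 * 207.92 * 34.48^2
KE = 0.5 * 207.92 * 1188.8704 = 123594.9668 J

123594.9668 J


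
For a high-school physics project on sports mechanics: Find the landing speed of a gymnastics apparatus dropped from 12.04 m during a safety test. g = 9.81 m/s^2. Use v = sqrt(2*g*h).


v = sqrt(2 * g * h)
v = sqrt(2 * 9.81 * 12.04)
v = sqrt(236.2248) = 15.3696 m/s

15.3696 m/s


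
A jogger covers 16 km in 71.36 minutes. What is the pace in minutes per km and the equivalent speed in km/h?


Pace = time / distance = 71.36 min / 16 km = 4.46 min/km
Speed = distance / time_in_hours = 16 / 1.1893 hr
Speed = 13.4529 km/h

4.46 min/km, 13.4529 km/h


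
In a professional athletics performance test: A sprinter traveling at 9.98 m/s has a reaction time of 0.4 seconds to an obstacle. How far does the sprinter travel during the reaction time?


d = v * t
d = 9.98 * 0.4
d = 3.992 m

3.992 m


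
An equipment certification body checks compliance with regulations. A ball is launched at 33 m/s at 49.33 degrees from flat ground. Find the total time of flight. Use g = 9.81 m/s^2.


T = 2*v*sin(theta)/g
sin(theta) = sin(49.33 deg) = 0.7585
T = 2*33*0.7585 / 9.81
T = 50.0594 / 9.81 = 5.1029 s

5.1029 s


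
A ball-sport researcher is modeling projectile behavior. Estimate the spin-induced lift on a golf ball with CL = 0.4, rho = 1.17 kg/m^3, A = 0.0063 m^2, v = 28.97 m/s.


FM = 0.5 * CL * rho * A * v^2
FM = 0.5 * 0.4 * 1.17 * 0.0063 * 28.97^2
v^2 = 839.2609
FM = 0.5 * 0.4 * 1.17 * 0.0063 * 839.2609 = 1.2372 N

1.2372 N


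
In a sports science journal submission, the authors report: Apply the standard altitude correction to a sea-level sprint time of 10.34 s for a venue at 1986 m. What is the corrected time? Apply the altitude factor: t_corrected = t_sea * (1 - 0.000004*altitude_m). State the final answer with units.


Correction factor = 1 - 0.000004 * 1986 = 0.992056
t_corrected = t_sea * factor = 10.34 * 0.992056
t_corrected = 10.2579 s

10.2579 s


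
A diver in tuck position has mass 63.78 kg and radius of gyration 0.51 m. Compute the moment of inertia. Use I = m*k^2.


I = m * k^2
I = 63.78 * 0.51^2
I = 63.78 * 0.2601 = 16.5892 kg*m^2

16.5892 kg*m^2


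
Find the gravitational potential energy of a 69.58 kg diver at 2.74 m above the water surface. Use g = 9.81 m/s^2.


PE = m * g * h
PE = 69.58 * 9.81 * 2.74
PE = 682.5798 * 2.74 = 1870.2687 J

1870.2687 J


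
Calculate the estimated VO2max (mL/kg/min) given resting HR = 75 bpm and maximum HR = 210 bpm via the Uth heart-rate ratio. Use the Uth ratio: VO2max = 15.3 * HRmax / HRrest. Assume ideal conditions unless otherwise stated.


VO2max = 15.3 * HRmax / HRrest
VO2max = 15.3 * 210 / 75
VO2max = 3213 / 75 = 42.84 mL/kg/min

42.84 mL/kg/min


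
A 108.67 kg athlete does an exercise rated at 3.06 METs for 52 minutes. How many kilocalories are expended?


kcal = MET * mass * time_hr
Convert time: 52 min = 0.8667 hr
kcal = 3.06 * 108.67 * 0.8667
kcal = 288.1928 kcal

288.1928 kcal


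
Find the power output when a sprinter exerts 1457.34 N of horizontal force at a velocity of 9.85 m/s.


P = F * v
P = 1457.34 * 9.85
P = 14354.799 W

14354.799 W


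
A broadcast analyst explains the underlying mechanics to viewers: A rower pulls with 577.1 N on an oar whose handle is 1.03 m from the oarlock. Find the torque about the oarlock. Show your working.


tau = F * d
tau = 577.1 * 1.03
tau = 594.413 N*m

594.413 N*m


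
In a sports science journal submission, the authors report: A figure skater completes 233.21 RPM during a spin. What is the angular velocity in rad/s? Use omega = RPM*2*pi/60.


omega = RPM * 2 * pi / 60
omega = 233.21 * 2 * 3.14159 / 60
omega = 1465.3016 / 60 = 24.4217 rad/s

24.4217 rad/s


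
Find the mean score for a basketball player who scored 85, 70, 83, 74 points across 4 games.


Average = sum / n
Sum = 312
Average = 312 / 4 = 78

78


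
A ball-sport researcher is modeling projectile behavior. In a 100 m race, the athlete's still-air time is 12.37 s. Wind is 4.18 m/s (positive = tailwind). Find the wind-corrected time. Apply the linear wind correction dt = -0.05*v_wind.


dt = -0.05 * v_wind = -0.05 * 4.18 = -0.209 s
t_corrected = t_still + dt = 12.37 + (-0.209)
t_corrected = 12.161 s

12.161 s


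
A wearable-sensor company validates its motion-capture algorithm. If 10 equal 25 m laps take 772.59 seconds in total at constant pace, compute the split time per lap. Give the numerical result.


Split time = total_time / n_laps = 772.59 / 10
Split time = 77.259 s per lap

77.259 s


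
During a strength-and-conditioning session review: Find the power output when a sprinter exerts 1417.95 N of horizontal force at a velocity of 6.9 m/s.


P = F * v
P = 1417.95 * 6.9
P = 9783.855 W

9783.855 W


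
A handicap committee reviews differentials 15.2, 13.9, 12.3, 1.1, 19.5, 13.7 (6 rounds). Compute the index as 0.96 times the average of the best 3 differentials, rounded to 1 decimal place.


All differentials: 15.2, 13.9, 12.3, 1.1, 19.5, 13.7
Sorted: 1.1, 12.3, 13.7, 13.9, 15.2, 19.5
Best 3: 1.1, 12.3, 13.7
Average of best = 27.1 / 3 = 9.0333
Raw index = 9.0333 * 0.96 = 8.672
Handicap index = round(8.672, 1) = 8.7

8.7


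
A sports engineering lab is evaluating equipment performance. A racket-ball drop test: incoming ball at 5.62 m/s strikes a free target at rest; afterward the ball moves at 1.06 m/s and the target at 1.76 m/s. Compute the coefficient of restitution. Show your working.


e = (v2_after - v1_after) / (v1_before - v2_before)
Numerator = 1.76 - 1.06 = 0.7
Denominator = 5.62 - 0 = 5.62
e = 0.7 / 5.62 = 0.1246

0.1246


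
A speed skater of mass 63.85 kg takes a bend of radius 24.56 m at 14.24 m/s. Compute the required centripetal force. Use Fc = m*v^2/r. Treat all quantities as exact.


Fc = m * v^2 / r
v^2 = 14.24^2 = 202.7776
Fc = 63.85 * 202.7776 / 24.56
Fc = 12947.3498 / 24.56 = 527.1722 N

527.1722 N


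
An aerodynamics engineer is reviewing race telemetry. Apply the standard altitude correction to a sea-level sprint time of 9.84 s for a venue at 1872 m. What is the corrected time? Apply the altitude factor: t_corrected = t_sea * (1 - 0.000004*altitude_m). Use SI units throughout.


Correction factor = 1 - 0.000004 * 1872 = 0.992512
t_corrected = t_sea * factor = 9.84 * 0.992512
t_corrected = 9.7663 s

9.7663 s


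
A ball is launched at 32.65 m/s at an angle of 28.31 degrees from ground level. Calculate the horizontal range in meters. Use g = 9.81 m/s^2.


R = v^2 * sin(2*theta) / g
Convert angle to radians: theta = 28.31 deg = 0.4941 rad
sin(2*theta) = sin(0.9882) = 0.835
R = 32.65^2 * 0.835 / 9.81
R = 1066.0225 * 0.835 / 9.81 = 90.7412 m

90.7412 m


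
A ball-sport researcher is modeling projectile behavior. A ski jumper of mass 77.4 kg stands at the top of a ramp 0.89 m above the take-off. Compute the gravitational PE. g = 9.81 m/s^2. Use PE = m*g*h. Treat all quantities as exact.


PE = m * g * h
PE = 77.4 * 9.81 * 0.89
PE = 759.294 * 0.89 = 675.7717 J

675.7717 J


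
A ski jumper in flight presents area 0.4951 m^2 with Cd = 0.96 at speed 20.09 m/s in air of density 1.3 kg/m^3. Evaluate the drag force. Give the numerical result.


Fd = 0.5 * Cd * rho * A * v^2
Fd = 0.5 * 0.96 * 1.3 * 0.4951 * 20.09^2
v^2 = 403.6081
Fd = 0.5 * 0.96 * 1.3 * 0.4951 * 403.6081 = 124.6917 N

124.6917 N


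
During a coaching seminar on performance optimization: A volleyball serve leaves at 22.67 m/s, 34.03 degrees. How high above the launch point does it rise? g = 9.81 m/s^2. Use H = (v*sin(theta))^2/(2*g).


H = (v*sin(theta))^2 / (2*g)
vy = v*sin(theta) = 22.67 * sin(34.03 deg) = 12.6867 m/s
H = vy^2 / (2*g) = 160.9534 / (2*9.81)
H = 160.9534 / 19.62 = 8.2035 m

8.2035 m


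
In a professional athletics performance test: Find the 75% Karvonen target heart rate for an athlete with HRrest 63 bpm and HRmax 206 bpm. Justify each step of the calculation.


Target = HRrest + pct*(HRmax - HRrest)
Heart rate reserve = HRmax - HRrest = 206 - 63 = 143 bpm
Fraction = 75% = 0.75
Target = 63 + 0.75 * 143
Target = 63 + 107.25 = 170.25 bpm

170.25 bpm


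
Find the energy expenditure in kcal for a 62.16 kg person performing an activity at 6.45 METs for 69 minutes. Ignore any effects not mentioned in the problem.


kcal = MET * mass * time_hr
Convert time: 69 min = 1.15 hr
kcal = 6.45 * 62.16 * 1.15
kcal = 461.0718 kcal

461.0718 kcal


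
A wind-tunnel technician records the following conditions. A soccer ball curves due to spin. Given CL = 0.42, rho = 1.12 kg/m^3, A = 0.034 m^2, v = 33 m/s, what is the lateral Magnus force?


FM = 0.5 * CL * rho * A * v^2
FM = 0.5 * 0.42 * 1.12 * 0.034 * 33^2
v^2 = 1089
FM = 0.5 * 0.42 * 1.12 * 0.034 * 1089 = 8.7085 N

8.7085 N


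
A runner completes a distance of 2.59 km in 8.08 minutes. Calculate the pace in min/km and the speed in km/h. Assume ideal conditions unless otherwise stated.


Pace = time / distance = 8.08 min / 2.59 km = 3.1197 min/km
Speed = distance / time_in_hours = 2.59 / 0.1347 hr
Speed = 19.2327 km/h

3.1197 min/km, 19.2327 km/h


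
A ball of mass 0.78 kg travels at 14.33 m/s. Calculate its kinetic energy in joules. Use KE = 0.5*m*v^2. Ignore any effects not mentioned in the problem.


KE = 0.5 * m * v^2
KE = 0.5 * 0.78 * 14.33^2
KE = 0.5 * 0.78 * 205.3489 = 80.0861 J

80.0861 J


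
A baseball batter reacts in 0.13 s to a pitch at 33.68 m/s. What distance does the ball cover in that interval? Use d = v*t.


d = v * t
d = 33.68 * 0.13
d = 4.3784 m

4.3784 m


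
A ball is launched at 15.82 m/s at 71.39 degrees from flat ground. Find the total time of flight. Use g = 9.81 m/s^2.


T = 2*v*sin(theta)/g
sin(theta) = sin(71.39 deg) = 0.9477
T = 2*15.82*0.9477 / 9.81
T = 29.9856 / 9.81 = 3.0566 s

3.0566 s


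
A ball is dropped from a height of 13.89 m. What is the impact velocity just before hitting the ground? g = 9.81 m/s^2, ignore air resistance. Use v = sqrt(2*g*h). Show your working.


v = sqrt(2 * g * h)
v = sqrt(2 * 9.81 * 13.89)
v = sqrt(272.5218) = 16.5082 m/s

16.5082 m/s


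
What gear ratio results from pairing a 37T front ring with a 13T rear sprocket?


GR = front_teeth / rear_teeth
GR = 37 / 13
GR = 2.8462

2.8462


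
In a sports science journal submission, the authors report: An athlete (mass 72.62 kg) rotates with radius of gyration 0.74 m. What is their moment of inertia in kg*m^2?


I = m * k^2
I = 72.62 * 0.74^2
I = 72.62 * 0.5476 = 39.7667 kg*m^2

39.7667 kg*m^2


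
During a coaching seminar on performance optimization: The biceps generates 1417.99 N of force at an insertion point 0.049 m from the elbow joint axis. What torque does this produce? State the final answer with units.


tau = F * d
tau = 1417.99 * 0.049
tau = 69.4815 N*m

69.4815 N*m


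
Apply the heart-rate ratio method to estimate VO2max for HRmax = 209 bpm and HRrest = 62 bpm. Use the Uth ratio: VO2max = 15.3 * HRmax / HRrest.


VO2max = 15.3 * HRmax / HRrest
VO2max = 15.3 * 209 / 62
VO2max = 3197.7 / 62 = 51.5758 mL/kg/min

51.5758 mL/kg/min


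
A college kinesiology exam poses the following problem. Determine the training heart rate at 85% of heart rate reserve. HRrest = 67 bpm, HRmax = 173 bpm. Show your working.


Target = HRrest + pct*(HRmax - HRrest)
Heart rate reserve = HRmax - HRrest = 173 - 67 = 106 bpm
Fraction = 85% = 0.85
Target = 67 + 0.85 * 106
Target = 67 + 90.1 = 157.1 bpm

157.1 bpm


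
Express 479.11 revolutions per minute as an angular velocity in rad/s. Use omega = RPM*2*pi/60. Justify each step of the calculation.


omega = RPM * 2 * pi / 60
omega = 479.11 * 2 * 3.14159 / 60
omega = 3010.3369 / 60 = 50.1723 rad/s

50.1723 rad/s


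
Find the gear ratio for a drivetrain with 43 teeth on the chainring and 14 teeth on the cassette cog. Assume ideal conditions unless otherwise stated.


GR = front_teeth / rear_teeth
GR = 43 / 14
GR = 3.0714

3.0714


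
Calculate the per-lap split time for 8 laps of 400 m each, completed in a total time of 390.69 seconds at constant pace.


Split time = total_time / n_laps = 390.69 / 8
Split time = 48.8362 s per lap

48.8362 s


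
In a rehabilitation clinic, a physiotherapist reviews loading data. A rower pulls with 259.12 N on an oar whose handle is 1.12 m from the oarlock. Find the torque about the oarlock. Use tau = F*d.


tau = F * d
tau = 259.12 * 1.12
tau = 290.2144 N*m

290.2144 N*m


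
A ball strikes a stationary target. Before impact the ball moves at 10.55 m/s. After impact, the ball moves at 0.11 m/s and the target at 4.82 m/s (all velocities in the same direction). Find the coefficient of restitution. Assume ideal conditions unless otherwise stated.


e = (v2_after - v1_after) / (v1_before - v2_before)
Numerator = 4.82 - 0.11 = 4.71
Denominator = 10.55 - 0 = 10.55
e = 4.71 / 10.55 = 0.4464

0.4464


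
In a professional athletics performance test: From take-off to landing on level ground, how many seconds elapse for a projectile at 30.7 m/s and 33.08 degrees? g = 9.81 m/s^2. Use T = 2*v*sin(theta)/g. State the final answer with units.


T = 2*v*sin(theta)/g
sin(theta) = sin(33.08 deg) = 0.5458
T = 2*30.7*0.5458 / 9.81
T = 33.5127 / 9.81 = 3.4162 s

3.4162 s


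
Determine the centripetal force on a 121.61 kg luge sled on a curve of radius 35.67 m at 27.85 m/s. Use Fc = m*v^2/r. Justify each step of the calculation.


Fc = m * v^2 / r
v^2 = 27.85^2 = 775.6225
Fc = 121.61 * 775.6225 / 35.67
Fc = 94323.4522 / 35.67 = 2644.3356 N

2644.3356 N


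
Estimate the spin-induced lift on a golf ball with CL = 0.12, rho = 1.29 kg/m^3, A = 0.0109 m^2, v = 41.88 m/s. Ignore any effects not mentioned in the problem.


FM = 0.5 * CL * rho * A * v^2
FM = 0.5 * 0.12 * 1.29 * 0.0109 * 41.88^2
v^2 = 1753.9344
FM = 0.5 * 0.12 * 1.29 * 0.0109 * 1753.9344 = 1.4797 N

1.4797 N


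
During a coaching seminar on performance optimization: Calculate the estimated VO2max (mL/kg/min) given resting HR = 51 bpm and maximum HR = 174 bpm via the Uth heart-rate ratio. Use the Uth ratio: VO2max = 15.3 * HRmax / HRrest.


VO2max = 15.3 * HRmax / HRrest
VO2max = 15.3 * 174 / 51
VO2max = 2662.2 / 51 = 52.2 mL/kg/min

52.2 mL/kg/min


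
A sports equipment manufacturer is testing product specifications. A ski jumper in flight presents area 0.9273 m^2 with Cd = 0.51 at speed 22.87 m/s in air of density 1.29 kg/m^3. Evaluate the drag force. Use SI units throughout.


Fd = 0.5 * Cd * rho * A * v^2
Fd = 0.5 * 0.51 * 1.29 * 0.9273 * 22.87^2
v^2 = 523.0369
Fd = 0.5 * 0.51 * 1.29 * 0.9273 * 523.0369 = 159.5447 N

159.5447 N


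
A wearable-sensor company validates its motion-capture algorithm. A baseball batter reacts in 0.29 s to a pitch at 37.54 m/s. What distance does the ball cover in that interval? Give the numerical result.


d = v * t
d = 37.54 * 0.29
d = 10.8866 m

10.8866 m


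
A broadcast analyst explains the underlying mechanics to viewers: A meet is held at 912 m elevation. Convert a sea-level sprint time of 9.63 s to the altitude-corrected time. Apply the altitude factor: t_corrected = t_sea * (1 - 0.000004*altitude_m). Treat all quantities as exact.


Correction factor = 1 - 0.000004 * 912 = 0.996352
t_corrected = t_sea * factor = 9.63 * 0.996352
t_corrected = 9.5949 s

9.5949 s


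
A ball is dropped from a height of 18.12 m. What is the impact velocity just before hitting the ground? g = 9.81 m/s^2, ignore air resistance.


v = sqrt(2 * g * h)
v = sqrt(2 * 9.81 * 18.12)
v = sqrt(355.5144) = 18.8551 m/s

18.8551 m/s


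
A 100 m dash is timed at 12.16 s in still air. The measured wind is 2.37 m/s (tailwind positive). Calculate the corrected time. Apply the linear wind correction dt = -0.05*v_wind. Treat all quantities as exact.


dt = -0.05 * v_wind = -0.05 * 2.37 = -0.1185 s
t_corrected = t_still + dt = 12.16 + (-0.1185)
t_corrected = 12.0415 s

12.0415 s


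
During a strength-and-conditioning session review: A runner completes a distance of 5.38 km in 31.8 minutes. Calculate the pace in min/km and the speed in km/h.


Pace = time / distance = 31.8 min / 5.38 km = 5.9108 min/km
Speed = distance / time_in_hours = 5.38 / 0.53 hr
Speed = 10.1509 km/h

5.9108 min/km, 10.1509 km/h


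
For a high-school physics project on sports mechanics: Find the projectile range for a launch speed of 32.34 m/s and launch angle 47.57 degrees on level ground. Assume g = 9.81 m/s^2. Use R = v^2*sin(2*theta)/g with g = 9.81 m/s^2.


R = v^2 * sin(2*theta) / g
Convert angle to radians: theta = 47.57 deg = 0.8303 rad
sin(2*theta) = sin(1.6605) = 0.996
R = 32.34^2 * 0.996 / 9.81
R = 1045.8756 * 0.996 / 9.81 = 106.1845 m

106.1845 m


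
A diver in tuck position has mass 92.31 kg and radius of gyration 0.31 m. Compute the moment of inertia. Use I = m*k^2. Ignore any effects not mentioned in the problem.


I = m * k^2
I = 92.31 * 0.31^2
I = 92.31 * 0.0961 = 8.871 kg*m^2

8.871 kg*m^2


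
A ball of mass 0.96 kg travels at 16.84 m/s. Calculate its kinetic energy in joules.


KE = 0.5 * m * v^2
KE = 0.5 * 0.96 * 16.84^2
KE = 0.5 * 0.96 * 283.5856 = 136.1211 J

136.1211 J


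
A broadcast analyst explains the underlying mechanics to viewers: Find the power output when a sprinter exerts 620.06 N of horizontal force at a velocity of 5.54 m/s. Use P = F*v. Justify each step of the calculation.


P = F * v
P = 620.06 * 5.54
P = 3435.1324 W

3435.1324 W


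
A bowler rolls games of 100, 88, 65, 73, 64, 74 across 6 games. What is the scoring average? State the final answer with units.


Average = sum / n
Sum = 464
Average = 464 / 6 = 77.3333

77.3333


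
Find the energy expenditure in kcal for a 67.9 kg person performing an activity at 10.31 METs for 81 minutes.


kcal = MET * mass * time_hr
Convert time: 81 min = 1.35 hr
kcal = 10.31 * 67.9 * 1.35
kcal = 945.0662 kcal

945.0662 kcal


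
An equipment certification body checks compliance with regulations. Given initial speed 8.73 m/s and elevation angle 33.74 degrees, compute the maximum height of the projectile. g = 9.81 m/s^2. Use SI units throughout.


H = (v*sin(theta))^2 / (2*g)
vy = v*sin(theta) = 8.73 * sin(33.74 deg) = 4.8489 m/s
H = vy^2 / (2*g) = 23.5115 / (2*9.81)
H = 23.5115 / 19.62 = 1.1983 m

1.1983 m


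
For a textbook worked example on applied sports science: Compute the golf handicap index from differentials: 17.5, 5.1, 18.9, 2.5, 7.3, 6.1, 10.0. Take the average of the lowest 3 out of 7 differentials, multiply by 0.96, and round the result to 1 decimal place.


All differentials: 17.5, 5.1, 18.9, 2.5, 7.3, 6.1, 10.0
Sorted: 2.5, 5.1, 6.1, 7.3, 10.0, 17.5, 18.9
Best 3: 2.5, 5.1, 6.1
Average of best = 13.7 / 3 = 4.5667
Raw index = 4.5667 * 0.96 = 4.384
Handicap index = round(4.384, 1) = 4.4

4.4


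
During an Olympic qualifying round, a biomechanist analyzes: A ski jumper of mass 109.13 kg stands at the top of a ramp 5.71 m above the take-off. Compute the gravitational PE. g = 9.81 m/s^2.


PE = m * g * h
PE = 109.13 * 9.81 * 5.71
PE = 1070.5653 * 5.71 = 6112.9279 J

6112.9279 J


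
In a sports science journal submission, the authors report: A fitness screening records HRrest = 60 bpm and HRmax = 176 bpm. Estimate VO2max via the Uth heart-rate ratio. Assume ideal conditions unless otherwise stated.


VO2max = 15.3 * HRmax / HRrest
VO2max = 15.3 * 176 / 60
VO2max = 2692.8 / 60 = 44.88 mL/kg/min

44.88 mL/kg/min


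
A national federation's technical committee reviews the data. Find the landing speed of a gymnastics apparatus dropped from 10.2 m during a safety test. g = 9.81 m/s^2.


v = sqrt(2 * g * h)
v = sqrt(2 * 9.81 * 10.2)
v = sqrt(200.124) = 14.1465 m/s

14.1465 m/s


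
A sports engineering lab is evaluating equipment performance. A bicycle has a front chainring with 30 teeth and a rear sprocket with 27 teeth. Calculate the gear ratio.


GR = front_teeth / rear_teeth
GR = 30 / 27
GR = 1.1111

1.1111


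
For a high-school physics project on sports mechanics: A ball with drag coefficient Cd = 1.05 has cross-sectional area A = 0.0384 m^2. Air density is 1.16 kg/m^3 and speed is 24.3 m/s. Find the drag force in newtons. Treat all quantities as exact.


Fd = 0.5 * Cd * rho * A * v^2
Fd = 0.5 * 1.05 * 1.16 * 0.0384 * 24.3^2
v^2 = 590.49
Fd = 0.5 * 1.05 * 1.16 * 0.0384 * 590.49 = 13.809 N

13.809 N


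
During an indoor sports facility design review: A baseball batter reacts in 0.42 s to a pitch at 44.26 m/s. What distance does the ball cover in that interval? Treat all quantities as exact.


d = v * t
d = 44.26 * 0.42
d = 18.5892 m

18.5892 m


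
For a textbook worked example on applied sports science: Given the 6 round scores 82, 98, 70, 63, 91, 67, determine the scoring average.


Average = sum / n
Sum = 471
Average = 471 / 6 = 78.5

78.5


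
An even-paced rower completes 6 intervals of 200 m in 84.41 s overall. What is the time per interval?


Split time = total_time / n_laps = 84.41 / 6
Split time = 14.0683 s per lap

14.0683 s


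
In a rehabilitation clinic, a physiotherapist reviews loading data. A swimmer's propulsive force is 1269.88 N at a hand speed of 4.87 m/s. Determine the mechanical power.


P = F * v
P = 1269.88 * 4.87
P = 6184.3156 W

6184.3156 W


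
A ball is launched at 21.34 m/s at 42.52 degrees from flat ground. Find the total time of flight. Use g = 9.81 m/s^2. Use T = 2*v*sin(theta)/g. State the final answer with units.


T = 2*v*sin(theta)/g
sin(theta) = sin(42.52 deg) = 0.6758
T = 2*21.34*0.6758 / 9.81
T = 28.8452 / 9.81 = 2.9404 s

2.9404 s


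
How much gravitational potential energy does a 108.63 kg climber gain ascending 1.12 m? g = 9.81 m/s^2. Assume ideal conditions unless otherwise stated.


PE = m * g * h
PE = 108.63 * 9.81 * 1.12
PE = 1065.6603 * 1.12 = 1193.5395 J

1193.5395 J
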